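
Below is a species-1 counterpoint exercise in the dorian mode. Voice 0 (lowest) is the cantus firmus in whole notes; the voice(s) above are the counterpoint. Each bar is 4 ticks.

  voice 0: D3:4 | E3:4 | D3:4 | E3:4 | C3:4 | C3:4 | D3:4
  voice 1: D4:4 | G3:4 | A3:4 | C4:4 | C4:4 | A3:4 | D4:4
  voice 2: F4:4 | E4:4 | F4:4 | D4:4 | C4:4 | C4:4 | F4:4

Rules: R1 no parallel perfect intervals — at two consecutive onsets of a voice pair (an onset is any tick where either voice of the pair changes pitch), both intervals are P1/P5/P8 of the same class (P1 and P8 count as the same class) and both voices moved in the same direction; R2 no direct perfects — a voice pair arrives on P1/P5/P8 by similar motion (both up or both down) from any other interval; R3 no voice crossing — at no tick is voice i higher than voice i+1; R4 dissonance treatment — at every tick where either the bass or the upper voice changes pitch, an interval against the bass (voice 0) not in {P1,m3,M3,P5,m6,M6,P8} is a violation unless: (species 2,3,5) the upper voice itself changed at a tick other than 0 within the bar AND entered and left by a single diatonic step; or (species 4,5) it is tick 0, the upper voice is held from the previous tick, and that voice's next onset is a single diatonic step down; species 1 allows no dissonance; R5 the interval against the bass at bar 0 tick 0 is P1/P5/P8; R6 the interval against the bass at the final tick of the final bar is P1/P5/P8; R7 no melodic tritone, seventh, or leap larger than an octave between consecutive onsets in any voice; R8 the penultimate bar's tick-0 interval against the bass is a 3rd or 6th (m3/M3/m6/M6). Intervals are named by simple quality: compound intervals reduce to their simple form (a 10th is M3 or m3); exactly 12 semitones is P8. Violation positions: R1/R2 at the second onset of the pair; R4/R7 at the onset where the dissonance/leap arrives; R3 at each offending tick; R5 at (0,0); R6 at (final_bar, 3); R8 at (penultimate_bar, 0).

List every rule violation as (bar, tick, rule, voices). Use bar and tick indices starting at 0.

(0, 0, R5, (0, 2))
(3, 0, R4, (0, 2))
(4, 0, R2, (0, 2))
(5, 0, R8, (0, 2))
(6, 0, R2, (0, 1))
(6, 3, R6, (0, 2))

bar 0: v0=D3 v1=D4 v2=F4 downbeat m3
bar 1: v0=E3 v1=G3 v2=E4 downbeat P8
bar 2: v0=D3 v1=A3 v2=F4 downbeat m3
bar 3: v0=E3 v1=C4 v2=D4 downbeat m7
bar 4: v0=C3 v1=C4 v2=C4 downbeat P8
bar 5: v0=C3 v1=A3 v2=C4 downbeat P8
bar 6: v0=D3 v1=D4 v2=F4 downbeat m3
  -> R5 @ bar 0 tick 0 v(0, 2): opens on m3
  -> R4 @ bar 3 tick 0 v(0, 2): E3/D4 m7 untreated
  -> R2 @ bar 4 tick 0 v(0, 2): E3/D4 m7 -> C3/C4 P8 similar
  -> R8 @ bar 5 tick 0 v(0, 2): penult P8 not 3rd/6th
  -> R2 @ bar 6 tick 0 v(0, 1): C3/A3 M6 -> D3/D4 P8 similar
  -> R6 @ bar 6 tick 3 v(0, 2): closes on m3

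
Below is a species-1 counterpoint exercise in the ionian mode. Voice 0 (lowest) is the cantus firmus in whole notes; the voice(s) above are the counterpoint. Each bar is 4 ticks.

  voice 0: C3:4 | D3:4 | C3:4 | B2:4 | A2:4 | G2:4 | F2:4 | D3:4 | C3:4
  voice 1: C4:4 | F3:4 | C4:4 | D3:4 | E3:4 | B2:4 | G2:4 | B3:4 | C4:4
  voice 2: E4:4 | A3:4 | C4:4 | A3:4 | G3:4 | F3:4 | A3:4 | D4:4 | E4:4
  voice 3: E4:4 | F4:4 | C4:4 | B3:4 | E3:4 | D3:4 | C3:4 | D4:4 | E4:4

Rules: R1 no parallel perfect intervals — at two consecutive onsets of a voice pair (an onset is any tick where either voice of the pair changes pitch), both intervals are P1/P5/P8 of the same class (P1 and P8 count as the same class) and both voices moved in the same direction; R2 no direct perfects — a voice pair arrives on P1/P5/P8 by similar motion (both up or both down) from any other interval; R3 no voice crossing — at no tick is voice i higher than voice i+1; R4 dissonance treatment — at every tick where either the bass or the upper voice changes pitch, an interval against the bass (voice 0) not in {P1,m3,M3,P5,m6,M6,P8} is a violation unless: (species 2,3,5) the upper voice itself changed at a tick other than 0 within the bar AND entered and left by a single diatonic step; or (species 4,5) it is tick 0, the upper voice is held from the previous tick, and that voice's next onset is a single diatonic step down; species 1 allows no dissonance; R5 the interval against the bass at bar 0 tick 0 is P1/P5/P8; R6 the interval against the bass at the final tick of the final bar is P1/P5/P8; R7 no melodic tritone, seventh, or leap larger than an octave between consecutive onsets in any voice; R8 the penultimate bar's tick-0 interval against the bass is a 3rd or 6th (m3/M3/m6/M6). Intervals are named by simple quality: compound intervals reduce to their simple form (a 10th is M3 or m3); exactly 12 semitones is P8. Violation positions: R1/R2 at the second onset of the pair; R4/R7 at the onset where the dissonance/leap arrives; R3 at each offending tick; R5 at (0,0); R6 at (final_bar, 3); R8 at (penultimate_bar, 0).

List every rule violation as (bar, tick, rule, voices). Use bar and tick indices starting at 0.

bar 0: v0=C3 v1=C4 v2=E4 v3=E4 downbeat M3
bar 1: v0=D3 v1=F3 v2=A3 v3=F4 downbeat m3
bar 2: v0=C3 v1=C4 v2=C4 v3=C4 downbeat P8
bar 3: v0=B2 v1=D3 v2=A3 v3=B3 downbeat P8
bar 4: v0=A2 v1=E3 v2=G3 v3=E3 downbeat P5
bar 5: v0=G2 v1=B2 v2=F3 v3=D3 downbeat P5
bar 6: v0=F2 v1=G2 v2=A3 v3=C3 downbeat P5
bar 7: v0=D3 v1=B3 v2=D4 v3=D4 downbeat P8
bar 8: v0=C3 v1=C4 v2=E4 v3=E4 downbeat M3
  -> R5 @ bar 0 tick 0 v(0, 2): opens on M3
  -> R5 @ bar 0 tick 0 v(0, 3): opens on M3
  -> R2 @ bar 2 tick 0 v(0, 3): D3/F4 m3 -> C3/C4 P8 similar
  -> R2 @ bar 2 tick 0 v(1, 2): F3/A3 M3 -> C4/C4 P1 similar
  -> R1 @ bar 3 tick 0 v(0, 3): C3/C4 P8 -> B2/B3 P8 similar
  -> R2 @ bar 3 tick 0 v(1, 2): C4/C4 P1 -> D3/A3 P5 similar
  -> R4 @ bar 3 tick 0 v(0, 2): B2/A3 m7 untreated
  -> R7 @ bar 3 tick 0 v(1,): C4->D3 leap 10st
  -> R2 @ bar 4 tick 0 v(0, 3): B2/B3 P8 -> A2/E3 P5 similar
  -> R3 @ bar 4 tick 0 v(2, 3): G3 above E3
  -> R4 @ bar 4 tick 0 v(0, 2): A2/G3 m7 untreated
  -> R3 @ bar 4 tick 1 v(2, 3): G3 above E3
  -> R3 @ bar 4 tick 2 v(2, 3): G3 above E3
  -> R3 @ bar 4 tick 3 v(2, 3): G3 above E3
  -> R1 @ bar 5 tick 0 v(0, 3): A2/E3 P5 -> G2/D3 P5 similar
  -> R3 @ bar 5 tick 0 v(2, 3): F3 above D3
  -> R4 @ bar 5 tick 0 v(0, 2): G2/F3 m7 untreated
  -> R3 @ bar 5 tick 1 v(2, 3): F3 above D3
  -> R3 @ bar 5 tick 2 v(2, 3): F3 above D3
  -> R3 @ bar 5 tick 3 v(2, 3): F3 above D3
  -> R1 @ bar 6 tick 0 v(0, 3): G2/D3 P5 -> F2/C3 P5 similar
  -> R3 @ bar 6 tick 0 v(2, 3): A3 above C3
  -> R4 @ bar 6 tick 0 v(0, 1): F2/G2 M2 untreated
  -> R3 @ bar 6 tick 1 v(2, 3): A3 above C3
  -> R3 @ bar 6 tick 2 v(2, 3): A3 above C3
  -> R3 @ bar 6 tick 3 v(2, 3): A3 above C3
  -> R2 @ bar 7 tick 0 v(0, 2): F2/A3 M3 -> D3/D4 P8 similar
  -> R2 @ bar 7 tick 0 v(0, 3): F2/C3 P5 -> D3/D4 P8 similar
  -> R2 @ bar 7 tick 0 v(2, 3): A3/C3 M6 -> D4/D4 P1 similar
  -> R7 @ bar 7 tick 0 v(1,): G2->B3 leap 16st
  -> R7 @ bar 7 tick 0 v(3,): C3->D4 leap 14st
  -> R8 @ bar 7 tick 0 v(0, 2): penult P8 not 3rd/6th
  -> R8 @ bar 7 tick 0 v(0, 3): penult P8 not 3rd/6th
  -> R1 @ bar 8 tick 0 v(2, 3): D4/D4 P1 -> E4/E4 P1 similar
  -> R6 @ bar 8 tick 3 v(0, 2): closes on M3
  -> R6 @ bar 8 tick 3 v(0, 3): closes on M3

(0, 0, R5, (0, 2))
(0, 0, R5, (0, 3))
(2, 0, R2, (0, 3))
(2, 0, R2, (1, 2))
(3, 0, R1, (0, 3))
(3, 0, R2, (1, 2))
(3, 0, R4, (0, 2))
(3, 0, R7, (1,))
(4, 0, R2, (0, 3))
(4, 0, R3, (2, 3))
(4, 0, R4, (0, 2))
(4, 1, R3, (2, 3))
(4, 2, R3, (2, 3))
(4, 3, R3, (2, 3))
(5, 0, R1, (0, 3))
(5, 0, R3, (2, 3))
(5, 0, R4, (0, 2))
(5, 1, R3, (2, 3))
(5, 2, R3, (2, 3))
(5, 3, R3, (2, 3))
(6, 0, R1, (0, 3))
(6, 0, R3, (2, 3))
(6, 0, R4, (0, 1))
(6, 1, R3, (2, 3))
(6, 2, R3, (2, 3))
(6, 3, R3, (2, 3))
(7, 0, R2, (0, 2))
(7, 0, R2, (0, 3))
(7, 0, R2, (2, 3))
(7, 0, R7, (1,))
(7, 0, R7, (3,))
(7, 0, R8, (0, 2))
(7, 0, R8, (0, 3))
(8, 0, R1, (2, 3))
(8, 3, R6, (0, 2))
(8, 3, R6, (0, 3))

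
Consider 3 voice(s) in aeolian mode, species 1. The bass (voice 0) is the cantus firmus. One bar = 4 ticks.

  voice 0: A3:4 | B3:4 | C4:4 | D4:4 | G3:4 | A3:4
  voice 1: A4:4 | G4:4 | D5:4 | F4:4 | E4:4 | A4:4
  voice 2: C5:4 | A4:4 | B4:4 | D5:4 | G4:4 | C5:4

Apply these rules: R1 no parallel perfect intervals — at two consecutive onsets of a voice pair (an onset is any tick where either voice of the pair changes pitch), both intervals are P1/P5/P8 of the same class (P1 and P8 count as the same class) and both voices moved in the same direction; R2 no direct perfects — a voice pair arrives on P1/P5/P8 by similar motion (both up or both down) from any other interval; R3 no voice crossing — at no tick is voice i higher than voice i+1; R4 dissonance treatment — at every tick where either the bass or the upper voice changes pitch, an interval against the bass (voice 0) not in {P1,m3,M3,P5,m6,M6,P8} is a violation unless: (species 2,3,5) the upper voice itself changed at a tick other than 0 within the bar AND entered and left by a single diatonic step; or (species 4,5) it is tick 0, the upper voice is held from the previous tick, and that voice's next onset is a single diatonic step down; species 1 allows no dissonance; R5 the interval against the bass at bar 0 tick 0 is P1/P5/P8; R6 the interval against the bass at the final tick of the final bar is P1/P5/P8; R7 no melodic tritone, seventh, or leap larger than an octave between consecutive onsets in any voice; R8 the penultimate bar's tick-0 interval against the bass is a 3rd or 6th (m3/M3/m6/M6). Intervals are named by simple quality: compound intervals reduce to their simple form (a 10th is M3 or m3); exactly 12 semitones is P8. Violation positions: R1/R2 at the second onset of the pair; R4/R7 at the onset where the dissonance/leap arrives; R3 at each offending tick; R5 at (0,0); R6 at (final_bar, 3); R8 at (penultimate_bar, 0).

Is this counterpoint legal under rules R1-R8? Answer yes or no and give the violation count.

bar 0: v0=A3 v1=A4 v2=C5 (m3)
bar 1: v0=B3 v1=G4 v2=A4 (m7)
bar 2: v0=C4 v1=D5 v2=B4 (M7)
bar 3: v0=D4 v1=F4 v2=D5 (P8)
bar 4: v0=G3 v1=E4 v2=G4 (P8)
bar 5: v0=A3 v1=A4 v2=C5 (m3)
  R5 @ bar0.0: opens on m3
  R4 @ bar1.0: B3/A4 m7 untreated
  R3 @ bar2.0: D5 above B4
  R4 @ bar2.0: C4/D5 M2 untreated
  R4 @ bar2.0: C4/B4 M7 untreated
  R3 @ bar2.1: D5 above B4
  R3 @ bar2.2: D5 above B4
  R3 @ bar2.3: D5 above B4
  R2 @ bar3.0: C4/B4 M7 -> D4/D5 P8 similar
  R1 @ bar4.0: D4/D5 P8 -> G3/G4 P8 similar
  R8 @ bar4.0: penult P8 not 3rd/6th
  R2 @ bar5.0: G3/E4 M6 -> A3/A4 P8 similar
  R6 @ bar5.3: closes on m3

No (13 violations)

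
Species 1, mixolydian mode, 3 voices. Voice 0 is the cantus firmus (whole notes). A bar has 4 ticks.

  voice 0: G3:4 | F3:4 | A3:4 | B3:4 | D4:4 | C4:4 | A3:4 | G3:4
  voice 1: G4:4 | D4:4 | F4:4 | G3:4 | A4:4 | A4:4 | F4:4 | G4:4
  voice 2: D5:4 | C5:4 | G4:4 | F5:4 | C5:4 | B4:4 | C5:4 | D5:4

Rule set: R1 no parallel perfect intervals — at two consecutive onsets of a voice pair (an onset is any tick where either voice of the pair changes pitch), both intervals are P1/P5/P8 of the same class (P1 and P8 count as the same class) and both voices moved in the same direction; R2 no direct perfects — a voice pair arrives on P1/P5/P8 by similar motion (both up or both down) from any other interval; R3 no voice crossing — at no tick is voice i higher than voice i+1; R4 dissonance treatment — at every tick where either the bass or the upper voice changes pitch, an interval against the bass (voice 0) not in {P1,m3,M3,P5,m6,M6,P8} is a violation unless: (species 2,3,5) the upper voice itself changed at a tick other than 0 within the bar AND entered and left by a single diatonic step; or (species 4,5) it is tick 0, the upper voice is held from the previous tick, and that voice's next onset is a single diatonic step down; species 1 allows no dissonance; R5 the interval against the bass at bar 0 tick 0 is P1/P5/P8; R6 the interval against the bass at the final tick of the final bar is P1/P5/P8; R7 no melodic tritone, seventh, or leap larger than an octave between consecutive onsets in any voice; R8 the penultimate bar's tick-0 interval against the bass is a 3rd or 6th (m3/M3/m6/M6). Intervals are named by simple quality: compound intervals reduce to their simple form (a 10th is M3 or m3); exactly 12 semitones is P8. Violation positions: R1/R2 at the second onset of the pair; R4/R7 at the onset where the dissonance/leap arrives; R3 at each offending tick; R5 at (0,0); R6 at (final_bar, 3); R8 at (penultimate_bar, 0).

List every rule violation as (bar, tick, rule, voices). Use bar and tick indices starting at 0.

bar 0: v0=G3 v1=G4 v2=D5 downbeat P5
bar 1: v0=F3 v1=D4 v2=C5 downbeat P5
bar 2: v0=A3 v1=F4 v2=G4 downbeat m7
bar 3: v0=B3 v1=G3 v2=F5 downbeat TT
bar 4: v0=D4 v1=A4 v2=C5 downbeat m7
bar 5: v0=C4 v1=A4 v2=B4 downbeat M7
bar 6: v0=A3 v1=F4 v2=C5 downbeat m3
bar 7: v0=G3 v1=G4 v2=D5 downbeat P5
  -> R1 @ bar 1 tick 0 v(0, 2): G3/D5 P5 -> F3/C5 P5 similar
  -> R4 @ bar 2 tick 0 v(0, 2): A3/G4 m7 untreated
  -> R3 @ bar 3 tick 0 v(0, 1): B3 above G3
  -> R4 @ bar 3 tick 0 v(0, 2): B3/F5 TT untreated
  -> R7 @ bar 3 tick 0 v(1,): F4->G3 leap 10st
  -> R7 @ bar 3 tick 0 v(2,): G4->F5 leap 10st
  -> R3 @ bar 3 tick 1 v(0, 1): B3 above G3
  -> R3 @ bar 3 tick 2 v(0, 1): B3 above G3
  -> R3 @ bar 3 tick 3 v(0, 1): B3 above G3
  -> R2 @ bar 4 tick 0 v(0, 1): B3/G3 M3 -> D4/A4 P5 similar
  -> R4 @ bar 4 tick 0 v(0, 2): D4/C5 m7 untreated
  -> R7 @ bar 4 tick 0 v(1,): G3->A4 leap 14st
  -> R4 @ bar 5 tick 0 v(0, 2): C4/B4 M7 untreated
  -> R1 @ bar 7 tick 0 v(1, 2): F4/C5 P5 -> G4/D5 P5 similar

(1, 0, R1, (0, 2))
(2, 0, R4, (0, 2))
(3, 0, R3, (0, 1))
(3, 0, R4, (0, 2))
(3, 0, R7, (1,))
(3, 0, R7, (2,))
(3, 1, R3, (0, 1))
(3, 2, R3, (0, 1))
(3, 3, R3, (0, 1))
(4, 0, R2, (0, 1))
(4, 0, R4, (0, 2))
(4, 0, R7, (1,))
(5, 0, R4, (0, 2))
(7, 0, R1, (1, 2))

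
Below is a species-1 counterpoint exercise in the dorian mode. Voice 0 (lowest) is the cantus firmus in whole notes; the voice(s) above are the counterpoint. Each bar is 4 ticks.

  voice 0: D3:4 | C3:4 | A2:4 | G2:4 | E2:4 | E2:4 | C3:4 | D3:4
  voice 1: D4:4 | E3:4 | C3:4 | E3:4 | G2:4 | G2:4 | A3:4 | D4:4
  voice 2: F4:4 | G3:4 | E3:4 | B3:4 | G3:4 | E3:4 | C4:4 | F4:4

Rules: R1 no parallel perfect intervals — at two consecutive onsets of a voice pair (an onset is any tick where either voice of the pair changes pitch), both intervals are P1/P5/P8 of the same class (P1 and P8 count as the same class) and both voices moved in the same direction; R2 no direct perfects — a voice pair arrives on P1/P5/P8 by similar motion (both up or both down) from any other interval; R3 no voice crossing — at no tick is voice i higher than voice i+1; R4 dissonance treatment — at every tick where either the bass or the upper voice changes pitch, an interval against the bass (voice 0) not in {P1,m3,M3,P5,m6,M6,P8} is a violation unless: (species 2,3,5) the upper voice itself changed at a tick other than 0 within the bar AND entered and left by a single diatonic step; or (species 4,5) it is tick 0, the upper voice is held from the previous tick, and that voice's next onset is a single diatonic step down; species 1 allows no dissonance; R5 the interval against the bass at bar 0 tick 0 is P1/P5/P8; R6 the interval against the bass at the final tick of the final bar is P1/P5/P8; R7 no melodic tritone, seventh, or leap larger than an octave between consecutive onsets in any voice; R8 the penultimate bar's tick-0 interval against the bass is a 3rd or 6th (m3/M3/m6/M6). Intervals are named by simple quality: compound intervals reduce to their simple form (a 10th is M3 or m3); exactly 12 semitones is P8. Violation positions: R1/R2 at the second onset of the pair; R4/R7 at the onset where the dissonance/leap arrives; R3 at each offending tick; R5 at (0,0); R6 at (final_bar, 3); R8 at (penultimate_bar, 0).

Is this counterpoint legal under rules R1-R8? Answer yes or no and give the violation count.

No (12 violations)

bar 0: v0=D3 v1=D4 v2=F4 (m3)
bar 1: v0=C3 v1=E3 v2=G3 (P5)
bar 2: v0=A2 v1=C3 v2=E3 (P5)
bar 3: v0=G2 v1=E3 v2=B3 (M3)
bar 4: v0=E2 v1=G2 v2=G3 (m3)
bar 5: v0=E2 v1=G2 v2=E3 (P8)
bar 6: v0=C3 v1=A3 v2=C4 (P8)
bar 7: v0=D3 v1=D4 v2=F4 (m3)
  R5 @ bar0.0: opens on m3
  R2 @ bar1.0: D3/F4 m3 -> C3/G3 P5 similar
  R7 @ bar1.0: D4->E3 leap 10st
  R7 @ bar1.0: F4->G3 leap 10st
  R1 @ bar2.0: C3/G3 P5 -> A2/E3 P5 similar
  R2 @ bar3.0: C3/E3 M3 -> E3/B3 P5 similar
  R2 @ bar4.0: E3/B3 P5 -> G2/G3 P8 similar
  R1 @ bar6.0: E2/E3 P8 -> C3/C4 P8 similar
  R7 @ bar6.0: G2->A3 leap 14st
  R8 @ bar6.0: penult P8 not 3rd/6th
  R2 @ bar7.0: C3/A3 M6 -> D3/D4 P8 similar
  R6 @ bar7.3: closes on m3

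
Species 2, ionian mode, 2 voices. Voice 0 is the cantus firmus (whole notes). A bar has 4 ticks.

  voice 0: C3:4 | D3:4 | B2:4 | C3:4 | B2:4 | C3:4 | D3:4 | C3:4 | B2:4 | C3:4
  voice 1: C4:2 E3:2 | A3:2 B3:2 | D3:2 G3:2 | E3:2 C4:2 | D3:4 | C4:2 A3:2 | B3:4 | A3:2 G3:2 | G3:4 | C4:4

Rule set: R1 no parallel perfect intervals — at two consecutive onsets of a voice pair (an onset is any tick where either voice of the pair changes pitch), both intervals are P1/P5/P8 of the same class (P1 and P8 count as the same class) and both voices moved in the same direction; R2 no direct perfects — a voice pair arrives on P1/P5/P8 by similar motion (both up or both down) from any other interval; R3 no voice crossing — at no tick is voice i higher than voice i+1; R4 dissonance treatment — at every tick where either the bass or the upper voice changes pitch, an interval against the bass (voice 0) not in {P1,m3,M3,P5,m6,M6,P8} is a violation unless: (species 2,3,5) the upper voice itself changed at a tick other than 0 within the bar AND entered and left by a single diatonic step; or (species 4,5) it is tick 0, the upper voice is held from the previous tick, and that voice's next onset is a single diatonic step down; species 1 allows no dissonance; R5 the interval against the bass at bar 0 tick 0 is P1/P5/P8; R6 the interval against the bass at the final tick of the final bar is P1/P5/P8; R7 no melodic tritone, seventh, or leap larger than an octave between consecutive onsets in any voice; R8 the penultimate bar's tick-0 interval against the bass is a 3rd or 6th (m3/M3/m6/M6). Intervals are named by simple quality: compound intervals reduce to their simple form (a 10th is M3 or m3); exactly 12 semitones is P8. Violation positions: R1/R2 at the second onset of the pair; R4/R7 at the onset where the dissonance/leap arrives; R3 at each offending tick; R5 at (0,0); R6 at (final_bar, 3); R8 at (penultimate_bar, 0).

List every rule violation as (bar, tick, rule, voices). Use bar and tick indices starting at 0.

(1, 0, R2, (0, 1))
(4, 0, R7, (1,))
(5, 0, R2, (0, 1))
(5, 0, R7, (1,))
(9, 0, R2, (0, 1))

bar 0: v0=C3 v1=C4 downbeat P8
bar 1: v0=D3 v1=A3 downbeat P5
bar 2: v0=B2 v1=D3 downbeat m3
bar 3: v0=C3 v1=E3 downbeat M3
bar 4: v0=B2 v1=D3 downbeat m3
bar 5: v0=C3 v1=C4 downbeat P8
bar 6: v0=D3 v1=B3 downbeat M6
bar 7: v0=C3 v1=A3 downbeat M6
bar 8: v0=B2 v1=G3 downbeat m6
bar 9: v0=C3 v1=C4 downbeat P8
  -> R2 @ bar 1 tick 0 v(0, 1): C3/E3 M3 -> D3/A3 P5 similar
  -> R7 @ bar 4 tick 0 v(1,): C4->D3 leap 10st
  -> R2 @ bar 5 tick 0 v(0, 1): B2/D3 m3 -> C3/C4 P8 similar
  -> R7 @ bar 5 tick 0 v(1,): D3->C4 leap 10st
  -> R2 @ bar 9 tick 0 v(0, 1): B2/G3 m6 -> C3/C4 P8 similar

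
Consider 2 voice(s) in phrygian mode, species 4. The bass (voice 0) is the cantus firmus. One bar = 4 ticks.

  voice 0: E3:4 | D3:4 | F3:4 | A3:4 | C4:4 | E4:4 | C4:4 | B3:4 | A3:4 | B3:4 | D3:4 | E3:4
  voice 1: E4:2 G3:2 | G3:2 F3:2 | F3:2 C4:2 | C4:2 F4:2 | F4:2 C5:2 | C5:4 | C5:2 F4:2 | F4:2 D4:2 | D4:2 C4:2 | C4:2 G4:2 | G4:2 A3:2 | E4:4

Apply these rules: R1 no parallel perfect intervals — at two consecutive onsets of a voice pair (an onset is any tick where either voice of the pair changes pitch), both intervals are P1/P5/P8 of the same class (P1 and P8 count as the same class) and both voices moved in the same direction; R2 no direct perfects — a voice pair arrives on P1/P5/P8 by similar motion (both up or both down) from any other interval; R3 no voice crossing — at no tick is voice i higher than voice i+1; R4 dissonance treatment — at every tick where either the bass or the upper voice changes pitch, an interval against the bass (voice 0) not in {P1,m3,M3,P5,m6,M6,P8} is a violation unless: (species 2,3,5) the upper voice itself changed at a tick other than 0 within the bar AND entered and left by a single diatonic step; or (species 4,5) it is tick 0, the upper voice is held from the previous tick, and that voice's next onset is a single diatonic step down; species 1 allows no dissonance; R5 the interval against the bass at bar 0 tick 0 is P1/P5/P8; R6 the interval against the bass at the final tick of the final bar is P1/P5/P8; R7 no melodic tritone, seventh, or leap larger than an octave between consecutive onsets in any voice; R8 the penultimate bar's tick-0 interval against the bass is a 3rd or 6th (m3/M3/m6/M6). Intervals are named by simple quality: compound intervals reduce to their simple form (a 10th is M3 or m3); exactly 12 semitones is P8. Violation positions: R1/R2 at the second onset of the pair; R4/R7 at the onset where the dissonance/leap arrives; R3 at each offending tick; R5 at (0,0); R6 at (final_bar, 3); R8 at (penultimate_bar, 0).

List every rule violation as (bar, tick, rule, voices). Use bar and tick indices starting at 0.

(4, 0, R4, (0, 1))
(6, 2, R4, (0, 1))
(7, 0, R4, (0, 1))
(9, 0, R4, (0, 1))
(10, 0, R4, (0, 1))
(10, 0, R8, (0, 1))
(10, 2, R7, (1,))
(11, 0, R2, (0, 1))

bar 0: v0=E3 v1=E4 downbeat P8
bar 1: v0=D3 v1=G3 downbeat P4
bar 2: v0=F3 v1=F3 downbeat P1
bar 3: v0=A3 v1=C4 downbeat m3
bar 4: v0=C4 v1=F4 downbeat P4
bar 5: v0=E4 v1=C5 downbeat m6
bar 6: v0=C4 v1=C5 downbeat P8
bar 7: v0=B3 v1=F4 downbeat TT
bar 8: v0=A3 v1=D4 downbeat P4
bar 9: v0=B3 v1=C4 downbeat m2
bar 10: v0=D3 v1=G4 downbeat P4
bar 11: v0=E3 v1=E4 downbeat P8
  -> R4 @ bar 4 tick 0 v(0, 1): C4/F4 P4 untreated
  -> R4 @ bar 6 tick 2 v(0, 1): C4/F4 P4 untreated
  -> R4 @ bar 7 tick 0 v(0, 1): B3/F4 TT untreated
  -> R4 @ bar 9 tick 0 v(0, 1): B3/C4 m2 untreated
  -> R4 @ bar 10 tick 0 v(0, 1): D3/G4 P4 untreated
  -> R8 @ bar 10 tick 0 v(0, 1): penult P4 not 3rd/6th
  -> R7 @ bar 10 tick 2 v(1,): G4->A3 leap 10st
  -> R2 @ bar 11 tick 0 v(0, 1): D3/A3 P5 -> E3/E4 P8 similar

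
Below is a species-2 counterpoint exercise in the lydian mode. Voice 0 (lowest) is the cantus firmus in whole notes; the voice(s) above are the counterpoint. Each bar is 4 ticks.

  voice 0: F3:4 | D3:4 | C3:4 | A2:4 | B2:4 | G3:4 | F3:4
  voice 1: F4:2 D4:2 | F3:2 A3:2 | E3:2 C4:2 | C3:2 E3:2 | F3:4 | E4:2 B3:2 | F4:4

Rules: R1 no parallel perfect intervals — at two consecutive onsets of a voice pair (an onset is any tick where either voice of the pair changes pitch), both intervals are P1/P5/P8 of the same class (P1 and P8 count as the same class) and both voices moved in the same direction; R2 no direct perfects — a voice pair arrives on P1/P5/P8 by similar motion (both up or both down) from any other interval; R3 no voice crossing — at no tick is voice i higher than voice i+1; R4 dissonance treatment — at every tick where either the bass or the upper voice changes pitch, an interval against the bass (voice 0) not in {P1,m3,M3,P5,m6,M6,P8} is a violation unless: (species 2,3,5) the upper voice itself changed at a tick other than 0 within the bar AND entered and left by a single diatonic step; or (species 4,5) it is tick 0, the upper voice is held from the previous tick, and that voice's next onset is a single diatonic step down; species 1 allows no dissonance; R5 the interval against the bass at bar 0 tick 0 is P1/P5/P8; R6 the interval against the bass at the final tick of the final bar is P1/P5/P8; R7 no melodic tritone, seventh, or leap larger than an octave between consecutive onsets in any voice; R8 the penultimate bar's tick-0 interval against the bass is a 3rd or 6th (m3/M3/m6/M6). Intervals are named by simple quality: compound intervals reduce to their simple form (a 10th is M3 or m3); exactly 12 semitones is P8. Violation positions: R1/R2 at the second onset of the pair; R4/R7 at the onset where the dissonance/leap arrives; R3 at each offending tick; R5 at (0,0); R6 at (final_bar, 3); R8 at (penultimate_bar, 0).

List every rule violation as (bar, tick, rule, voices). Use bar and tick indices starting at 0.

bar 0: v0=F3 v1=F4 downbeat P8
bar 1: v0=D3 v1=F3 downbeat m3
bar 2: v0=C3 v1=E3 downbeat M3
bar 3: v0=A2 v1=C3 downbeat m3
bar 4: v0=B2 v1=F3 downbeat TT
bar 5: v0=G3 v1=E4 downbeat M6
bar 6: v0=F3 v1=F4 downbeat P8
  -> R4 @ bar 4 tick 0 v(0, 1): B2/F3 TT untreated
  -> R7 @ bar 5 tick 0 v(1,): F3->E4 leap 11st
  -> R7 @ bar 6 tick 0 v(1,): B3->F4 leap 6st

(4, 0, R4, (0, 1))
(5, 0, R7, (1,))
(6, 0, R7, (1,))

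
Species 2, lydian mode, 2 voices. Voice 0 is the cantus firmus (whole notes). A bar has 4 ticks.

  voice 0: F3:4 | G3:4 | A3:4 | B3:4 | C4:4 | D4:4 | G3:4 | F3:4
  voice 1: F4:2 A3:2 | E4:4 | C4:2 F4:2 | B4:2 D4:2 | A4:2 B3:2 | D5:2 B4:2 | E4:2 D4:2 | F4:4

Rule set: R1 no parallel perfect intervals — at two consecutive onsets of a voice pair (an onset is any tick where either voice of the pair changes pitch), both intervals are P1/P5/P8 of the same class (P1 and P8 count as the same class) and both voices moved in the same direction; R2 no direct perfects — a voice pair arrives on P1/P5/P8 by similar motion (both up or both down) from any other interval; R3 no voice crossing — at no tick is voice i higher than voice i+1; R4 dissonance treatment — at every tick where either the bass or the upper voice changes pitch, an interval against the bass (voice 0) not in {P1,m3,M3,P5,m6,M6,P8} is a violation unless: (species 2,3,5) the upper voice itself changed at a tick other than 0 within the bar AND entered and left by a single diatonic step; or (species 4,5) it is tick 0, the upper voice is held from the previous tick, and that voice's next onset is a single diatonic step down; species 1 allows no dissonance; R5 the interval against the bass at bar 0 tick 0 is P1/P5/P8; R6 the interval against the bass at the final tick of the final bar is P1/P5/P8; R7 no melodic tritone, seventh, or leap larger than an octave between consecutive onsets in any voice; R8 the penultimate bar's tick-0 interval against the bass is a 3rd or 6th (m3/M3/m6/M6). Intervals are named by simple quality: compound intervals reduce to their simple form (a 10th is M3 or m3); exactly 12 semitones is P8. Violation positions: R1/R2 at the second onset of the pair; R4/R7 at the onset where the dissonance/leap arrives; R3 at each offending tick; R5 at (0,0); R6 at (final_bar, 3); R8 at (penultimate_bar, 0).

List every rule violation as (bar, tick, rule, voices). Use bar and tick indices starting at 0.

bar 0: v0=F3 v1=F4 downbeat P8
bar 1: v0=G3 v1=E4 downbeat M6
bar 2: v0=A3 v1=C4 downbeat m3
bar 3: v0=B3 v1=B4 downbeat P8
bar 4: v0=C4 v1=A4 downbeat M6
bar 5: v0=D4 v1=D5 downbeat P8
bar 6: v0=G3 v1=E4 downbeat M6
bar 7: v0=F3 v1=F4 downbeat P8
  -> R2 @ bar 3 tick 0 v(0, 1): A3/F4 m6 -> B3/B4 P8 similar
  -> R7 @ bar 3 tick 0 v(1,): F4->B4 leap 6st
  -> R3 @ bar 4 tick 2 v(0, 1): C4 above B3
  -> R4 @ bar 4 tick 2 v(0, 1): C4/B3 m2 untreated
  -> R7 @ bar 4 tick 2 v(1,): A4->B3 leap 10st
  -> R3 @ bar 4 tick 3 v(0, 1): C4 above B3
  -> R2 @ bar 5 tick 0 v(0, 1): C4/B3 m2 -> D4/D5 P8 similar
  -> R7 @ bar 5 tick 0 v(1,): B3->D5 leap 15st

(3, 0, R2, (0, 1))
(3, 0, R7, (1,))
(4, 2, R3, (0, 1))
(4, 2, R4, (0, 1))
(4, 2, R7, (1,))
(4, 3, R3, (0, 1))
(5, 0, R2, (0, 1))
(5, 0, R7, (1,))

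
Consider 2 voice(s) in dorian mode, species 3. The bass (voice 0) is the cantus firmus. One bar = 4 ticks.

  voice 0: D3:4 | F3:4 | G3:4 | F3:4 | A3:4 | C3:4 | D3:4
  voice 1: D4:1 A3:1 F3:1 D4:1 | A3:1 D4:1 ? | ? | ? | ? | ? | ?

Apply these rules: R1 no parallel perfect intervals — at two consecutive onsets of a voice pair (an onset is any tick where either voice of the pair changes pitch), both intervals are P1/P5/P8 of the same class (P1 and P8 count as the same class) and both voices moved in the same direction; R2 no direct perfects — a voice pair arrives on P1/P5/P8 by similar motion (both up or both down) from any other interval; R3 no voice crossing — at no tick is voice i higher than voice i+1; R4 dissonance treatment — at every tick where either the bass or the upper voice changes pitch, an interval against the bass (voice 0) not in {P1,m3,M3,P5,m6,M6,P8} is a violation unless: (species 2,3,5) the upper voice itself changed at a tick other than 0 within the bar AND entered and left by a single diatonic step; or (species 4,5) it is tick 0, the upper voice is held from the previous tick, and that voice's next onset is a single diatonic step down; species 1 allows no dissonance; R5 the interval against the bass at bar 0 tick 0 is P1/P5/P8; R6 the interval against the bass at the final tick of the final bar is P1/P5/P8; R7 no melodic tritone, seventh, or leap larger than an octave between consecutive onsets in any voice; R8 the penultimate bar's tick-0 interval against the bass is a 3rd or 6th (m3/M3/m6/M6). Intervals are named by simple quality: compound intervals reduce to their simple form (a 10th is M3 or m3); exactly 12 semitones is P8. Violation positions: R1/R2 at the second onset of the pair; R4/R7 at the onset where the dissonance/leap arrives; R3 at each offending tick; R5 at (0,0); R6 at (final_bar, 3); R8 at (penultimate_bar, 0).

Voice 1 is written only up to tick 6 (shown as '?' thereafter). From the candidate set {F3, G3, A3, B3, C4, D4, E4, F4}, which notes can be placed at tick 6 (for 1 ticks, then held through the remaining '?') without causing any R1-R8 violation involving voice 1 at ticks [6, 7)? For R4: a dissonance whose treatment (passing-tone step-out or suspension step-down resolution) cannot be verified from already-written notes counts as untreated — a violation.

{A3, C4, D4, F3, F4}

F3: legal
G3: violates R4
A3: legal
B3: violates R4
C4: legal
D4: legal
E4: violates R4
F4: legal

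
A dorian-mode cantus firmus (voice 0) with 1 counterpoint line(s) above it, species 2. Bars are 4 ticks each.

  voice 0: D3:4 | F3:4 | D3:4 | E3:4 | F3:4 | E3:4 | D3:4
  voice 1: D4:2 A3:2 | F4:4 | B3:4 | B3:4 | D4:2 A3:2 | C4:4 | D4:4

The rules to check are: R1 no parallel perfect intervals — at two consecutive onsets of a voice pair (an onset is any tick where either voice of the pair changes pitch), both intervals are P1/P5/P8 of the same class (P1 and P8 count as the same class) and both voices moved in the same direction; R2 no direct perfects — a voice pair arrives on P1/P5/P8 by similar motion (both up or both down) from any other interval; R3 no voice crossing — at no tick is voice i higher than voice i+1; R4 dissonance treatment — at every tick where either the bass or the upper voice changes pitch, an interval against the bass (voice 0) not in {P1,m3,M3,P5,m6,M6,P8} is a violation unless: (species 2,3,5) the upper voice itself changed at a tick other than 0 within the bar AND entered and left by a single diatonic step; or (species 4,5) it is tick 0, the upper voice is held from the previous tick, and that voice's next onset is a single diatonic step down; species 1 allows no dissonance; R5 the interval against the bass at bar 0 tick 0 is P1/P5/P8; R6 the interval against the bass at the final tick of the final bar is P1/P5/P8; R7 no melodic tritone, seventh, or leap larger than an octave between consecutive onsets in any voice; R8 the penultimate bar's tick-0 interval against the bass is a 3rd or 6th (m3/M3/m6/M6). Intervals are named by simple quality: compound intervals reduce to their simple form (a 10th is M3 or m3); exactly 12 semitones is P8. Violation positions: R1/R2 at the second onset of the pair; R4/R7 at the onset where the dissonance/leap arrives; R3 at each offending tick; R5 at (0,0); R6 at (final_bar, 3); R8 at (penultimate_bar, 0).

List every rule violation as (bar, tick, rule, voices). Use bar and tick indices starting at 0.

bar 0: v0=D3 v1=D4 downbeat P8
bar 1: v0=F3 v1=F4 downbeat P8
bar 2: v0=D3 v1=B3 downbeat M6
bar 3: v0=E3 v1=B3 downbeat P5
bar 4: v0=F3 v1=D4 downbeat M6
bar 5: v0=E3 v1=C4 downbeat m6
bar 6: v0=D3 v1=D4 downbeat P8
  -> R2 @ bar 1 tick 0 v(0, 1): D3/A3 P5 -> F3/F4 P8 similar
  -> R7 @ bar 2 tick 0 v(1,): F4->B3 leap 6st

(1, 0, R2, (0, 1))
(2, 0, R7, (1,))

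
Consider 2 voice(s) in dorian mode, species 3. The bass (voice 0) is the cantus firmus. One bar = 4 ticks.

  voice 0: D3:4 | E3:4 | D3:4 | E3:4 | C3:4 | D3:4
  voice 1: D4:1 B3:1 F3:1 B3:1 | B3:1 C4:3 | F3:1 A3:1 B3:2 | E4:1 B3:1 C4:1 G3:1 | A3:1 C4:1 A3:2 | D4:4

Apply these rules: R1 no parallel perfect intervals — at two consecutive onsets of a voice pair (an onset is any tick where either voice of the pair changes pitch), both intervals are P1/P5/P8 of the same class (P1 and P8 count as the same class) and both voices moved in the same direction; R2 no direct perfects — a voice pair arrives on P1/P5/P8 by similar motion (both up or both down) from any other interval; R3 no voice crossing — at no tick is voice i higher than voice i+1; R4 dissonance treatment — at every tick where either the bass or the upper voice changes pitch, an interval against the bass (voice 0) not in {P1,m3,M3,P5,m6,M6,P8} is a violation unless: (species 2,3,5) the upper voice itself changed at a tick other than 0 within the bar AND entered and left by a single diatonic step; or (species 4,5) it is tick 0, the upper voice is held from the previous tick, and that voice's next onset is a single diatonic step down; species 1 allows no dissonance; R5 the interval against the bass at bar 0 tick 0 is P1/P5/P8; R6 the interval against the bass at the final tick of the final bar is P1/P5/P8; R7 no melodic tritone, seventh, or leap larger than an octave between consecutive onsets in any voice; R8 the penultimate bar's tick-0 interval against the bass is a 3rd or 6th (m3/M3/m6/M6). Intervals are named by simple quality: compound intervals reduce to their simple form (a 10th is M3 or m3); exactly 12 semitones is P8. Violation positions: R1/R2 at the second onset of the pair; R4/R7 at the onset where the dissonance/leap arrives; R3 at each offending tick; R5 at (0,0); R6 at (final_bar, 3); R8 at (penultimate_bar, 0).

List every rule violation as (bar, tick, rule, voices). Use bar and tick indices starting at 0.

bar 0: v0=D3 v1=D4 downbeat P8
bar 1: v0=E3 v1=B3 downbeat P5
bar 2: v0=D3 v1=F3 downbeat m3
bar 3: v0=E3 v1=E4 downbeat P8
bar 4: v0=C3 v1=A3 downbeat M6
bar 5: v0=D3 v1=D4 downbeat P8
  -> R7 @ bar 0 tick 2 v(1,): B3->F3 leap 6st
  -> R7 @ bar 0 tick 3 v(1,): F3->B3 leap 6st
  -> R2 @ bar 3 tick 0 v(0, 1): D3/B3 M6 -> E3/E4 P8 similar
  -> R2 @ bar 5 tick 0 v(0, 1): C3/A3 M6 -> D3/D4 P8 similar

(0, 2, R7, (1,))
(0, 3, R7, (1,))
(3, 0, R2, (0, 1))
(5, 0, R2, (0, 1))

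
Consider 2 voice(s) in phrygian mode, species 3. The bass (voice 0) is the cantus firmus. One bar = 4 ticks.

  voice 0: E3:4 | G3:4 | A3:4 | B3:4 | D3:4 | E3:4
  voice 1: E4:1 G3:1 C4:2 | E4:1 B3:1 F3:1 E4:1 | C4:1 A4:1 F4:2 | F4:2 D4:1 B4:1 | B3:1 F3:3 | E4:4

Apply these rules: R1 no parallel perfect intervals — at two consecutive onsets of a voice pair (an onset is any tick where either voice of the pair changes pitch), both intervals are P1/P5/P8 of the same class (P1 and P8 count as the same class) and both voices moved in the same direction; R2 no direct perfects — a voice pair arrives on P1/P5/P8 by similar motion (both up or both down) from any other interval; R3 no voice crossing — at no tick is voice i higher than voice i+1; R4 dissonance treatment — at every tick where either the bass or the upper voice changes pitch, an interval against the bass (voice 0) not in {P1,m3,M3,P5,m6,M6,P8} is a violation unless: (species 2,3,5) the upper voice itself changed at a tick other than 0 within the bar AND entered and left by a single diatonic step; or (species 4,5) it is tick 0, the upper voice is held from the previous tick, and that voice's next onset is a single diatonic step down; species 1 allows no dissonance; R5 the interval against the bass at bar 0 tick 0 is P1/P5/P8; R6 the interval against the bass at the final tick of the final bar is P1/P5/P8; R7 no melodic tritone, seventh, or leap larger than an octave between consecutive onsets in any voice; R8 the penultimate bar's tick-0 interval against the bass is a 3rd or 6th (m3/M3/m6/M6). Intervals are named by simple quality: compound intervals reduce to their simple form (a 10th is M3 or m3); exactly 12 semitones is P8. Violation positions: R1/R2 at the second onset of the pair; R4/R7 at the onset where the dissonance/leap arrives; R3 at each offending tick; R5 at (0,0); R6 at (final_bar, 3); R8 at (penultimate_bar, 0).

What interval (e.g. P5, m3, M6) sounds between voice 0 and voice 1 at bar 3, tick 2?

m3

voice 0=B3 voice 1=D4 -> m3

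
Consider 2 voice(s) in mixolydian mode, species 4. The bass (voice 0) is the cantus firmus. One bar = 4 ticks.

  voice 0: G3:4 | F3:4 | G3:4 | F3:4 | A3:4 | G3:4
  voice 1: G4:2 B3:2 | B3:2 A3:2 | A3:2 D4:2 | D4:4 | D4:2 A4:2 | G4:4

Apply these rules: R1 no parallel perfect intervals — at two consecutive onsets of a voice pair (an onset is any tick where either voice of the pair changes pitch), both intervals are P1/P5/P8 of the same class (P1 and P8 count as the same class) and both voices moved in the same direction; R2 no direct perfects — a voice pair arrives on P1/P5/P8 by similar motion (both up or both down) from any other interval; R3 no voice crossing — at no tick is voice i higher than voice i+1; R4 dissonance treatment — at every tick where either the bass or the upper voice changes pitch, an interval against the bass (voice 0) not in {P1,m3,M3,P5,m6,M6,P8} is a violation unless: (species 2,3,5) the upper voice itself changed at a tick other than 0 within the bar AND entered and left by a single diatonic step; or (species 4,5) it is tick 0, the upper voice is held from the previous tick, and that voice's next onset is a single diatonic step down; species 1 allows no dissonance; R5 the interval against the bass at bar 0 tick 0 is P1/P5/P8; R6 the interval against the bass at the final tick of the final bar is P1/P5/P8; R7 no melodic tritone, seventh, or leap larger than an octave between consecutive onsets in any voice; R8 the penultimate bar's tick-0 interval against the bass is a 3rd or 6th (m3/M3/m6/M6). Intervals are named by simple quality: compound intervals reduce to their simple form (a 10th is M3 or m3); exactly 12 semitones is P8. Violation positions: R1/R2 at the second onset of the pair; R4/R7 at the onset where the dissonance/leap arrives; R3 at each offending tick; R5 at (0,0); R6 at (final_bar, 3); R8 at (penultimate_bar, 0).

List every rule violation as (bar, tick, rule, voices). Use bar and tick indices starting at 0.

bar 0: v0=G3 v1=G4 downbeat P8
bar 1: v0=F3 v1=B3 downbeat TT
bar 2: v0=G3 v1=A3 downbeat M2
bar 3: v0=F3 v1=D4 downbeat M6
bar 4: v0=A3 v1=D4 downbeat P4
bar 5: v0=G3 v1=G4 downbeat P8
  -> R4 @ bar 2 tick 0 v(0, 1): G3/A3 M2 untreated
  -> R4 @ bar 4 tick 0 v(0, 1): A3/D4 P4 untreated
  -> R8 @ bar 4 tick 0 v(0, 1): penult P4 not 3rd/6th
  -> R1 @ bar 5 tick 0 v(0, 1): A3/A4 P8 -> G3/G4 P8 similar

(2, 0, R4, (0, 1))
(4, 0, R4, (0, 1))
(4, 0, R8, (0, 1))
(5, 0, R1, (0, 1))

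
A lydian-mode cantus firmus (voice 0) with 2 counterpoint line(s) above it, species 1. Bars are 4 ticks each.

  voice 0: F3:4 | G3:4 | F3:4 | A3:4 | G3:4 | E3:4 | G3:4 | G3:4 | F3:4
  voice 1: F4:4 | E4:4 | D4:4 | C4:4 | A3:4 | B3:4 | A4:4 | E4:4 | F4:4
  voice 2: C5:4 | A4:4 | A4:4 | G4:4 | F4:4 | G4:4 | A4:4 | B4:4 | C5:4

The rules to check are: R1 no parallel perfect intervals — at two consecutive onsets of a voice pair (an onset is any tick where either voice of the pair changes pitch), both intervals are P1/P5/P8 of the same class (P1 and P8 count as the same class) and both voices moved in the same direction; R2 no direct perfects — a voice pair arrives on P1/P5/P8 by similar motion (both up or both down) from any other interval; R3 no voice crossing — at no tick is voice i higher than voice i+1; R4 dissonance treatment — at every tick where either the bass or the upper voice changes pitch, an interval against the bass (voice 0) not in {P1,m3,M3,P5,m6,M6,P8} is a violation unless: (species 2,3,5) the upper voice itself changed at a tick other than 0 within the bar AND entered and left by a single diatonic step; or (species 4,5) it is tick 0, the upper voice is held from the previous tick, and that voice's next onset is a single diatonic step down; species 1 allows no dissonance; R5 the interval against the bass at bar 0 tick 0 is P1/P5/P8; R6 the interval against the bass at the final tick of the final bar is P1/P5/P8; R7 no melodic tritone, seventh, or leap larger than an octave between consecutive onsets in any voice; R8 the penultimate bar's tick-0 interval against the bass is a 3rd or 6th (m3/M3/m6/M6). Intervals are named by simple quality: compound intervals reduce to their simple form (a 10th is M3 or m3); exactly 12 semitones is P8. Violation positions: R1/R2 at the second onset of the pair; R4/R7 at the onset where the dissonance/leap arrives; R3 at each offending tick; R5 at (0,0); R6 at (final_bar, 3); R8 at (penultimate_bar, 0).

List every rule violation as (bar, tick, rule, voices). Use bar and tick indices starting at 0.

bar 0: v0=F3 v1=F4 v2=C5 downbeat P5
bar 1: v0=G3 v1=E4 v2=A4 downbeat M2
bar 2: v0=F3 v1=D4 v2=A4 downbeat M3
bar 3: v0=A3 v1=C4 v2=G4 downbeat m7
bar 4: v0=G3 v1=A3 v2=F4 downbeat m7
bar 5: v0=E3 v1=B3 v2=G4 downbeat m3
bar 6: v0=G3 v1=A4 v2=A4 downbeat M2
bar 7: v0=G3 v1=E4 v2=B4 downbeat M3
bar 8: v0=F3 v1=F4 v2=C5 downbeat P5
  -> R4 @ bar 1 tick 0 v(0, 2): G3/A4 M2 untreated
  -> R1 @ bar 3 tick 0 v(1, 2): D4/A4 P5 -> C4/G4 P5 similar
  -> R4 @ bar 3 tick 0 v(0, 2): A3/G4 m7 untreated
  -> R4 @ bar 4 tick 0 v(0, 1): G3/A3 M2 untreated
  -> R4 @ bar 4 tick 0 v(0, 2): G3/F4 m7 untreated
  -> R2 @ bar 6 tick 0 v(1, 2): B3/G4 m6 -> A4/A4 P1 similar
  -> R4 @ bar 6 tick 0 v(0, 1): G3/A4 M2 untreated
  -> R4 @ bar 6 tick 0 v(0, 2): G3/A4 M2 untreated
  -> R7 @ bar 6 tick 0 v(1,): B3->A4 leap 10st
  -> R1 @ bar 8 tick 0 v(1, 2): E4/B4 P5 -> F4/C5 P5 similar

(1, 0, R4, (0, 2))
(3, 0, R1, (1, 2))
(3, 0, R4, (0, 2))
(4, 0, R4, (0, 1))
(4, 0, R4, (0, 2))
(6, 0, R2, (1, 2))
(6, 0, R4, (0, 1))
(6, 0, R4, (0, 2))
(6, 0, R7, (1,))
(8, 0, R1, (1, 2))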